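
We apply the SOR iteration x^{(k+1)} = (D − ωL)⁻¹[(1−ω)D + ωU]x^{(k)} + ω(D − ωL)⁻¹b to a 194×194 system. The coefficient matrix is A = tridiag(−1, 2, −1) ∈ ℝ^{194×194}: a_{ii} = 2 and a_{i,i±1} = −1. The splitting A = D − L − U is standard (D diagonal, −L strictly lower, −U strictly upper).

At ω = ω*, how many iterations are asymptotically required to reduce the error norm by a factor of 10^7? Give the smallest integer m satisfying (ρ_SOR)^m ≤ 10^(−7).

m = 501

ρ_J = max_k |cos(kπ/195)| = cos(π/195) = 0.9998702
1 − cos²(π/195) = sin²(π/195) ⇒ √(1−ρ_J²) = sin(π/195) = 0.0161100.
ω* = 2/(1 + 0.0161100) = 2/1.0161100 = 1.9682908.
ρ(B_{ω*}) = ω*−1 = 0.9682908
7·ln10 = 16.1181; −ln(0.9682908) = 0.0322228; m = ⌈16.1181/0.0322228⌉ = ⌈500.208⌉ = 501.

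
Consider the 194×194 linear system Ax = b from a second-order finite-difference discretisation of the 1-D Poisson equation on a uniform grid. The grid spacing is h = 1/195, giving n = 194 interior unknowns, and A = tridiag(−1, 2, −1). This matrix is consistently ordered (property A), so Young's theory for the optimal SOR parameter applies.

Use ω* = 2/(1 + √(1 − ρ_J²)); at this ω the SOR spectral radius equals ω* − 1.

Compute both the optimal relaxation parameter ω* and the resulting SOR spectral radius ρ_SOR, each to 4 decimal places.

[ρ_J] n=194: ρ(B_J) = cos(π/(n+1)) = cos(π/195) = 0.9999.
root = sin(π/195) = 0.01611  (since 1−cos² = sin²).
So ω* = 2/1.01611 = 1.9683 (Young).
and ρ(B_{ω*}) = 1.9683 − 1 = 0.9683.

ω* = 1.9683, ρ_SOR = 0.9683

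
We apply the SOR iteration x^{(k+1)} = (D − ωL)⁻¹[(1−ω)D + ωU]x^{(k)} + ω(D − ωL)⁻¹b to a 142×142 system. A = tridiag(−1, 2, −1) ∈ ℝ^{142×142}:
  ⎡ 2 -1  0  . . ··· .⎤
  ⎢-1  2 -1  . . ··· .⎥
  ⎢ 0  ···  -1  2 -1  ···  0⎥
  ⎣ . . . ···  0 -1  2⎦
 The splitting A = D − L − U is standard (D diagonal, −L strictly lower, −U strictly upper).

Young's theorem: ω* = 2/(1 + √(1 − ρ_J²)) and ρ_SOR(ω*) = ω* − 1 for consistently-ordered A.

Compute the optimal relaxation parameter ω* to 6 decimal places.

With n=142, ρ(Jacobi) = cos(π/143) = 0.999759.
√(1−ρ_J²) = |sin(π/143)| = 0.0219674
[ω*] 2 ÷ (1 + 0.0219674) = 2 ÷ 1.0219674 = 1.957010.
ρ(B_{ω*}) = ω*−1 = 0.957010

ω* = 1.957010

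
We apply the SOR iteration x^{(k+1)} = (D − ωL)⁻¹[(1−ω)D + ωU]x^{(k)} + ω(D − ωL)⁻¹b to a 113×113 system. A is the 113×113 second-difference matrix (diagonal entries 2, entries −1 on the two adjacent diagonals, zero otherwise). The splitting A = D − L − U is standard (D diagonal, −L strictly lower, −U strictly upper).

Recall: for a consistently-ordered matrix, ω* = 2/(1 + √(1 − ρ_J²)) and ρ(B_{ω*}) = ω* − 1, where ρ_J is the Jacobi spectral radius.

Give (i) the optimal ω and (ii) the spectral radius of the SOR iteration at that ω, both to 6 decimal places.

½·tridiag(1,0,1) at n=113: λ_k = cos(kπ/114); max |λ| at k=1 ⇒ ρ_J = cos(π/114) ≈ 0.999620.
1 − cos²(π/114) = sin²(π/114) ⇒ √(1−ρ_J²) = sin(π/114) = 0.0275543.
Young: ω* = 2/(1+√(1−ρ_J²)) = 2/(1+0.0275543) = 2/1.0275543 = 1.946369.
ρ_SOR = ω* − 1 ≈ 0.946369.

ω* = 1.946369, ρ_SOR = 0.946369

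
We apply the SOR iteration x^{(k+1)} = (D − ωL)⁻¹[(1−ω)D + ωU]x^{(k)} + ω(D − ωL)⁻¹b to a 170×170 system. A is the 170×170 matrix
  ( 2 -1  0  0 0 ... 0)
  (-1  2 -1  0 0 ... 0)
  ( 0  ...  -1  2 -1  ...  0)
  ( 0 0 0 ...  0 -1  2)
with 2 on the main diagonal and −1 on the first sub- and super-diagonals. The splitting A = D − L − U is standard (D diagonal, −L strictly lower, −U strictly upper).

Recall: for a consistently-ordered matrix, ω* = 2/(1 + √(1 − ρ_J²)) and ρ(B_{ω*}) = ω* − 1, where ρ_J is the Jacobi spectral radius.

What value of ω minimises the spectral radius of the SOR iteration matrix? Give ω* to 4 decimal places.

ρ_J = max_k |cos(kπ/171)| = cos(π/171) = 0.9998
√(1−ρ_J²) simplifies to sin(π/171) = 0.01837.
Then 2/(1+√(1−ρ_J²)) = 2/(1+0.01837); ω* = 2/1.01837 = 1.9639.
ρ(B_{ω*}) = ω*−1 = 0.9639

ω* = 1.9639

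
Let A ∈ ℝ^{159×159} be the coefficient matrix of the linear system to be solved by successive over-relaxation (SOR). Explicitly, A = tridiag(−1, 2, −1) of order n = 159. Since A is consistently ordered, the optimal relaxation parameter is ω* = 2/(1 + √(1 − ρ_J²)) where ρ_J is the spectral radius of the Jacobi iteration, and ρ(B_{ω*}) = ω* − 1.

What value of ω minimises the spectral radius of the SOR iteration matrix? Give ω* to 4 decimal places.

B_J for the 159×159 system has eigenvalues cos(kπ/160); ρ_J = cos(π/160) = 0.9998.
root = sin(π/160) = 0.01963  (since 1−cos² = sin²).
Then 2/(1+√(1−ρ_J²)) = 2/(1+0.01963); ω* = 2/1.01963 = 1.9615.
[ρ_SOR] ω* − 1 = 0.9615.

ω* = 1.9615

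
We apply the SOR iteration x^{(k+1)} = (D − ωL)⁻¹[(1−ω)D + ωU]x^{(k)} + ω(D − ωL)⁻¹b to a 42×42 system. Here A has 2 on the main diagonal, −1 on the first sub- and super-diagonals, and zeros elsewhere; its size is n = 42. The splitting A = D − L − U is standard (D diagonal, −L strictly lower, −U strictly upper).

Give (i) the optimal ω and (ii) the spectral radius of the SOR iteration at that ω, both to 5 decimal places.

ω* = 1.86394, ρ_SOR = 0.86394

½·tridiag(1,0,1) at n=42: λ_k = cos(kπ/43); max |λ| at k=1 ⇒ ρ_J = cos(π/43) ≈ 0.99733.
√(1−ρ_J²) simplifies to sin(π/43) = 0.072995.
Then 2/(1+√(1−ρ_J²)) = 2/(1+0.072995); ω* = 2/1.072995 = 1.86394.
[ρ_SOR] ω* − 1 = 0.86394.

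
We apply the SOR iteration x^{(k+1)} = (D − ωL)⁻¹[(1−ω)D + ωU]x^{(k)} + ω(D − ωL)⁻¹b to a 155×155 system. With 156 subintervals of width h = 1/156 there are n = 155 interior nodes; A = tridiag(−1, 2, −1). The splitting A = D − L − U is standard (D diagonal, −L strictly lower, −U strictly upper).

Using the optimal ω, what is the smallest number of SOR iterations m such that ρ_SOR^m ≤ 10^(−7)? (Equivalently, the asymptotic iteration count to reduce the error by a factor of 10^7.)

B_J for the 155×155 system has eigenvalues cos(kπ/156); ρ_J = cos(π/156) = 0.9997972.
√(1−ρ_J²) simplifies to sin(π/156) = 0.0201371.
ω* = 2/(1+0.0201371) = 1.9605208
Hence ρ(B_{ω*}) = 1.9605208 − 1 = 0.9605208.
For 7 digits: m = 7·ln10 / (−ln 0.9605208) = 16.1181/0.0402796 = 400.155; round up → m = 401.

m = 401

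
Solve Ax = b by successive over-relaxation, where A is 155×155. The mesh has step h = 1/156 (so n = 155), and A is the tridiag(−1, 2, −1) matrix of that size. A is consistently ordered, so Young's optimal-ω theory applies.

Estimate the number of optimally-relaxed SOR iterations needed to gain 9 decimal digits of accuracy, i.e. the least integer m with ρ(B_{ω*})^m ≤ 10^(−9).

m = 515

n=155: λ(B_J) = 1 − λ(A)/2 = cos(kπ/156); k=1 gives ρ_J = 0.9997972.
√(1 − cos²(π/156)) = sin(π/156) ≈ 0.0201371.
Then 2/(1+√(1−ρ_J²)) = 2/(1+0.0201371); ω* = 2/1.0201371 = 1.9605208.
and ρ(B_{ω*}) = 1.9605208 − 1 = 0.9605208.
ρ_SOR^m ≤ 10^(−9) ⇔ m ≥ 9·ln10/(−ln 0.9605208) = 20.7233/0.0402796 = 514.486; m = ⌈514.486⌉ = 515.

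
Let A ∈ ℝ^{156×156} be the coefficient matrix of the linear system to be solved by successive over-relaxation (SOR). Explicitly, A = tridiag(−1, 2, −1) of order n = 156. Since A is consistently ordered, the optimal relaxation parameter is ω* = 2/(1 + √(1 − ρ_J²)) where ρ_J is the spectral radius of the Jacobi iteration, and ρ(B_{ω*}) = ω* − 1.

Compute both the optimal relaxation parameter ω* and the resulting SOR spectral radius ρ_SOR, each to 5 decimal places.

ω* = 1.96077, ρ_SOR = 0.96077

spectrum of D⁻¹(L+U) = {cos(kπ/157) : 1≤k≤156}; ρ_J = cos(π/157) = 0.99980.
√(1 − cos²(π/157)) = sin(π/157) ≈ 0.020009.
ω* = 2/(1+0.020009) = 1.96077
ρ(B_{ω*}) = ω*−1 = 0.96077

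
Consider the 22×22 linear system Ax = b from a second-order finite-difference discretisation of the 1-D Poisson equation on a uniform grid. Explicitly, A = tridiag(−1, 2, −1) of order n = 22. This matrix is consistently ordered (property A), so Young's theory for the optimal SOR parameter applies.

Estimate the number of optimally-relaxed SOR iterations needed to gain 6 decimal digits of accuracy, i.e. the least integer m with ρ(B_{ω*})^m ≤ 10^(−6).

m = 51

[ρ_J] n=22: ρ(B_J) = cos(π/(n+1)) = cos(π/23) = 0.9906859.
√(1−ρ_J²) = |sin(π/23)| = 0.1361666
ω* = 2/(1+0.1361666) = 1.7603052
ρ(B_{ω*}) = ω*−1 = 0.7603052
For 6 digits: m = 6·ln10 / (−ln 0.7603052) = 13.8155/0.274035 = 50.415; round up → m = 51.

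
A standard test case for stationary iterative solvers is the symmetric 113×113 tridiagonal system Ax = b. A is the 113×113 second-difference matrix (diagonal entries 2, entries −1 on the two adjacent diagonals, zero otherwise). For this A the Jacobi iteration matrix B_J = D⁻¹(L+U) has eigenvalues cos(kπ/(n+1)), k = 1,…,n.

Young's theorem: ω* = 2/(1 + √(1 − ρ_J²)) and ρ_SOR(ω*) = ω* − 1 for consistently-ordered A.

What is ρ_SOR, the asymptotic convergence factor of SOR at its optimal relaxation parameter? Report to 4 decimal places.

ρ_SOR = 0.9464

[ρ_J] n=113: ρ(B_J) = cos(π/(n+1)) = cos(π/114) = 0.9996.
√(1 − cos²(π/114)) = sin(π/114) ≈ 0.02755.
[ω*] 2 ÷ (1 + 0.02755) = 2 ÷ 1.02755 = 1.9464.
ρ_SOR = ω* − 1 = 1.9464 − 1 = 0.9464.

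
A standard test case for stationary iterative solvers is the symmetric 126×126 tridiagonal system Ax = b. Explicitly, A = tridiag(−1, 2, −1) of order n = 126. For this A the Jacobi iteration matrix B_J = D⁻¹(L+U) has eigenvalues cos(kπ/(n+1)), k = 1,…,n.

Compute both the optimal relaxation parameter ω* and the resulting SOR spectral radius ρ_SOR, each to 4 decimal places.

ω* = 1.9517, ρ_SOR = 0.9517

With n=126, ρ(Jacobi) = cos(π/127) = 0.9997.
√(1−ρ_J²) simplifies to sin(π/127) = 0.02473.
ω* = 2/(1 + 0.02473) = 2/1.02473 = 1.9517.
[ρ_SOR] ω* − 1 = 0.9517.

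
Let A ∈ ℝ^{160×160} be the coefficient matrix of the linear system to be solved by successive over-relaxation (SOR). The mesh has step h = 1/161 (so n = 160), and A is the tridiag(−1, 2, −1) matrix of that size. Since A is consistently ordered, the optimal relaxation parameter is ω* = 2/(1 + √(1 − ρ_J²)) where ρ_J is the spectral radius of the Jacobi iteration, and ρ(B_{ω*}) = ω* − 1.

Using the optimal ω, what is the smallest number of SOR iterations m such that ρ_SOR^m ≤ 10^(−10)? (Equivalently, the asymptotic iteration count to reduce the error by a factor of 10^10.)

m = 590

½·tridiag(1,0,1) at n=160: λ_k = cos(kπ/161); max |λ| at k=1 ⇒ ρ_J = cos(π/161) ≈ 0.9998096.
√(1−ρ_J²) simplifies to sin(π/161) = 0.0195118.
Young: ω* = 2/(1+√(1−ρ_J²)) = 2/(1+0.0195118) = 2/1.0195118 = 1.9617232.
Hence ρ(B_{ω*}) = 1.9617232 − 1 = 0.9617232.
ρ_SOR^m ≤ 10^(−10) ⇔ m ≥ 10·ln10/(−ln 0.9617232) = 23.0259/0.0390286 = 589.975; m = ⌈589.975⌉ = 590.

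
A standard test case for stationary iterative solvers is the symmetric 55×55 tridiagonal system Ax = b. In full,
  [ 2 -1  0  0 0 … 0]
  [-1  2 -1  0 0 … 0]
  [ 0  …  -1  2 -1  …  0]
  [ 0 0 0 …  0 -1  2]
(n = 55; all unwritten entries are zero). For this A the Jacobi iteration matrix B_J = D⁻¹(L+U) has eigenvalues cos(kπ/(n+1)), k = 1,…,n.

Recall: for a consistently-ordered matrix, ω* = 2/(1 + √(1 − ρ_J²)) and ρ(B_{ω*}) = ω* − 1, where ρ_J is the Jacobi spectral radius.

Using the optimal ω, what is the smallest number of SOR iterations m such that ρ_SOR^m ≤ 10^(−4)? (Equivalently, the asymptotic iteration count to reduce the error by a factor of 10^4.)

½·tridiag(1,0,1) at n=55: λ_k = cos(kπ/56); max |λ| at k=1 ⇒ ρ_J = cos(π/56) ≈ 0.9984268.
root = sin(π/56) = 0.0560704  (since 1−cos² = sin²).
Then 2/(1+√(1−ρ_J²)) = 2/(1+0.0560704); ω* = 2/1.0560704 = 1.8938131.
At ω = 1.8938131 every |λ(B_ω)| = ω−1, so ρ_SOR = 0.8938131.
ρ_SOR^m ≤ 10^(−4) ⇔ m ≥ 4·ln10/(−ln 0.8938131) = 9.21034/0.112259 = 82.045; m = ⌈82.045⌉ = 83.

m = 83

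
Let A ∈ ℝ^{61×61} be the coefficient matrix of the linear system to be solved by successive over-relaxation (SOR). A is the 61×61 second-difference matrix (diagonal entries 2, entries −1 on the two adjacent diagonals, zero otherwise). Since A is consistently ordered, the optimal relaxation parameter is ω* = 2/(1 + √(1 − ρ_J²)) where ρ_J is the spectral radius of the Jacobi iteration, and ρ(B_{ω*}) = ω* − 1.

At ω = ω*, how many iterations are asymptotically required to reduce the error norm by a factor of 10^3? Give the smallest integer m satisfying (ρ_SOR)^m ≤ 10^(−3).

With n=61, ρ(Jacobi) = cos(π/62) = 0.9987165.
√(1−ρ_J²) = |sin(π/62)| = 0.0506492
ω* = 2/(1+0.0506492) = 1.9035849
Hence ρ(B_{ω*}) = 1.9035849 − 1 = 0.9035849.
m ≥ 3·ln10 / (−ln 0.9035849) = 68.134; smallest integer m = 69.

m = 69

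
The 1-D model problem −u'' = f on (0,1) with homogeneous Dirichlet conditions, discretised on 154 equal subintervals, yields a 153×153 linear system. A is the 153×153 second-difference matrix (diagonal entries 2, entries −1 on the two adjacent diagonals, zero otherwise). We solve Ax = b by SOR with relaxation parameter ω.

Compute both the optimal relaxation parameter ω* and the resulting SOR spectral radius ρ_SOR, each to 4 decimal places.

ω* = 1.9600, ρ_SOR = 0.9600

spectrum of D⁻¹(L+U) = {cos(kπ/154) : 1≤k≤153}; ρ_J = cos(π/154) = 0.9998.
√(1−ρ_J²) = |sin(π/154)| = 0.02040
Young: ω* = 2/(1+√(1−ρ_J²)) = 2/(1+0.02040) = 2/1.02040 = 1.9600.
At ω = 1.9600 every |λ(B_ω)| = ω−1, so ρ_SOR = 0.9600.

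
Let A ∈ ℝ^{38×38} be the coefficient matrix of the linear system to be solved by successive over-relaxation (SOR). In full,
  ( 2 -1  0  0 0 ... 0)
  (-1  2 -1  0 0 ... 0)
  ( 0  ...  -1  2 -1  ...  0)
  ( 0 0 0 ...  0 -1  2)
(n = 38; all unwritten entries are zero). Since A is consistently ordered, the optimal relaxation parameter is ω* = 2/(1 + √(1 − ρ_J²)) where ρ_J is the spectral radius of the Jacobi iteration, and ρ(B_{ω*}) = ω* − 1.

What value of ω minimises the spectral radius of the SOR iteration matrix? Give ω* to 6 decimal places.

spectrum of D⁻¹(L+U) = {cos(kπ/39) : 1≤k≤38}; ρ_J = cos(π/39) = 0.996757.
√(1−ρ_J²) = |sin(π/39)| = 0.0804666
Young: ω* = 2/(1+√(1−ρ_J²)) = 2/(1+0.0804666) = 2/1.0804666 = 1.851052.
At ω = 1.851052 every |λ(B_ω)| = ω−1, so ρ_SOR = 0.851052.

ω* = 1.851052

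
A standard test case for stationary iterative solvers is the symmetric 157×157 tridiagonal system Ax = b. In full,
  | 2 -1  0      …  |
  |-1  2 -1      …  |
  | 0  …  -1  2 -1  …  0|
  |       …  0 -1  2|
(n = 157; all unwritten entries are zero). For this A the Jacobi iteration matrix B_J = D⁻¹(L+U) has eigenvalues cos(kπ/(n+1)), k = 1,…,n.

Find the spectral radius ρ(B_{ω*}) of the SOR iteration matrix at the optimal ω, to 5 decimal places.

ρ_SOR = 0.96101

spectrum of D⁻¹(L+U) = {cos(kπ/158) : 1≤k≤157}; ρ_J = cos(π/158) = 0.99980.
root = sin(π/158) = 0.019882  (since 1−cos² = sin²).
ω* = 2/(1+0.019882) = 1.96101
ρ(B_{ω*}) = ω*−1 = 0.96101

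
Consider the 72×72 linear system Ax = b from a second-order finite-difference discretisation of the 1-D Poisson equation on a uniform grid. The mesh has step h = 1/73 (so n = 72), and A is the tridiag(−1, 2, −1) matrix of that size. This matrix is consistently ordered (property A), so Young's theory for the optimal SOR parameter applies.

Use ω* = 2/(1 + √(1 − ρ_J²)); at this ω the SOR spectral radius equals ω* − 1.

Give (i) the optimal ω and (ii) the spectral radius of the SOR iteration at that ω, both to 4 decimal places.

ω* = 1.9175, ρ_SOR = 0.9175

n=72: λ(B_J) = 1 − λ(A)/2 = cos(kπ/73); k=1 gives ρ_J = 0.9991.
√(1−ρ_J²) = |sin(π/73)| = 0.04302
ω* = 2/(1 + 0.04302) = 2/1.04302 = 1.9175.
ρ_SOR = ω* − 1 = 1.9175 − 1 = 0.9175.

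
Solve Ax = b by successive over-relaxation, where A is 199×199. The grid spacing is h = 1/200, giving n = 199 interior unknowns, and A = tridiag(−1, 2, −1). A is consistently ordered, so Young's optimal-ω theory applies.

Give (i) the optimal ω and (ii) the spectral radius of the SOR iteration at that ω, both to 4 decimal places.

ρ_J = max_k |cos(kπ/200)| = cos(π/200) = 0.9999
√(1−ρ_J²) = |sin(π/200)| = 0.01571
ω* = 2 / (1 + 0.01571) = 2 / 1.01571 ≈ 1.9691.
Hence ρ(B_{ω*}) = 1.9691 − 1 = 0.9691.

ω* = 1.9691, ρ_SOR = 0.9691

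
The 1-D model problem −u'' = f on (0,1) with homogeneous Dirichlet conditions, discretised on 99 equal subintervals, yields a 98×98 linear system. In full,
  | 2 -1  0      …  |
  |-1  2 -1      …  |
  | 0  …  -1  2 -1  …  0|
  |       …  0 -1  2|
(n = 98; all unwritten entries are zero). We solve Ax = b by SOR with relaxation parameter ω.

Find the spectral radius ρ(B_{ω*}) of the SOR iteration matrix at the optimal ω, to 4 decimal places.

n=98: λ(B_J) = 1 − λ(A)/2 = cos(kπ/99); k=1 gives ρ_J = 0.9995.
√(1−ρ_J²) = |sin(π/99)| = 0.03173
So ω* = 2/1.03173 = 1.9385 (Young).
ρ(B_{ω*}) = ω*−1 = 0.9385

ρ_SOR = 0.9385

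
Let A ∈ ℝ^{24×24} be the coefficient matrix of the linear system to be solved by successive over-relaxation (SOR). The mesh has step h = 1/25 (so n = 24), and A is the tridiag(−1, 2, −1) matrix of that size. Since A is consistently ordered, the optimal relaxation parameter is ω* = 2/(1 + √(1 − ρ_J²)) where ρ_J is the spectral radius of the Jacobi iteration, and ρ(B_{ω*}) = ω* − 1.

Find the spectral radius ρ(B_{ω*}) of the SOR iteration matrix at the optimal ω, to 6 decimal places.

ρ_J = max_k |cos(kπ/25)| = cos(π/25) = 0.992115
√(1 − cos²(π/25)) = sin(π/25) ≈ 0.1253332.
Then 2/(1+√(1−ρ_J²)) = 2/(1+0.1253332); ω* = 2/1.1253332 = 1.777251.
ρ(B_{ω*}) = ω*−1 = 0.777251

ρ_SOR = 0.777251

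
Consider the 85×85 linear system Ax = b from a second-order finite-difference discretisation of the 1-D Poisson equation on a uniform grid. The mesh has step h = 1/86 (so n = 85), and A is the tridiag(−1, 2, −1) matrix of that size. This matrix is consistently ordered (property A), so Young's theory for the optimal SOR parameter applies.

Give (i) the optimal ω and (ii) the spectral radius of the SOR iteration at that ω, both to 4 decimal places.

ω* = 1.9295, ρ_SOR = 0.9295

n=85: λ(B_J) = 1 − λ(A)/2 = cos(kπ/86); k=1 gives ρ_J = 0.9993.
1 − cos²(π/86) = sin²(π/86) ⇒ √(1−ρ_J²) = sin(π/86) = 0.03652.
So ω* = 2/1.03652 = 1.9295 (Young).
and ρ(B_{ω*}) = 1.9295 − 1 = 0.9295.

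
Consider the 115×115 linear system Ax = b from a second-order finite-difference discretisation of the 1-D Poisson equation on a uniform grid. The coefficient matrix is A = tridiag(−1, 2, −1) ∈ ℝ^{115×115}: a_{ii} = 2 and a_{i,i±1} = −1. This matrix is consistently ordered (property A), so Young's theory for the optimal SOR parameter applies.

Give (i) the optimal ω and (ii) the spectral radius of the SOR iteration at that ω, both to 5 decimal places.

ω* = 1.94727, ρ_SOR = 0.94727

ρ_J = max_k |cos(kπ/116)| = cos(π/116) = 0.99963
root = sin(π/116) = 0.027079  (since 1−cos² = sin²).
Then 2/(1+√(1−ρ_J²)) = 2/(1+0.027079); ω* = 2/1.027079 = 1.94727.
Hence ρ(B_{ω*}) = 1.94727 − 1 = 0.94727.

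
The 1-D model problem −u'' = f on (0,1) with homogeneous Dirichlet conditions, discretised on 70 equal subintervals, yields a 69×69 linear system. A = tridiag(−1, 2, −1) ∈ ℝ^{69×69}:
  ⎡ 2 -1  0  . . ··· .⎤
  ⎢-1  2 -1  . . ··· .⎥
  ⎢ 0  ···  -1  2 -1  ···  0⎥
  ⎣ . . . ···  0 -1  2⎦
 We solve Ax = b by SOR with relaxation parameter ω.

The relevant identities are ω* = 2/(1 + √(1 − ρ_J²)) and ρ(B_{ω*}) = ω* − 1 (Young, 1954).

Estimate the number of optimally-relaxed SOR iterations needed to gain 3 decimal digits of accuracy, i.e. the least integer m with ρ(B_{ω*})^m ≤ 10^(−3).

m = 77

ρ_J = max_k |cos(kπ/70)| = cos(π/70) = 0.9989931
root = sin(π/70) = 0.0448648  (since 1−cos² = sin²).
ω* = 2/(1+0.0448648) = 1.9141232
ρ_SOR = ω* − 1 ≈ 0.9141232.
(0.9141232)^m ≤ 10^{−3}  ⇒  m·ln(0.9141232) ≤ −3·ln10  ⇒  m ≥ 76.932  ⇒  m = 77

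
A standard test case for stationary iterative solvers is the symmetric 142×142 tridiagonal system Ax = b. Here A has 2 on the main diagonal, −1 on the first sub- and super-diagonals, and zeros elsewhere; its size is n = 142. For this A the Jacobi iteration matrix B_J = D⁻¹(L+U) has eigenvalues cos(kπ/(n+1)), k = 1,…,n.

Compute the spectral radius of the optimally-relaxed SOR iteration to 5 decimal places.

ρ_SOR = 0.95701

B_J for the 142×142 system has eigenvalues cos(kπ/143); ρ_J = cos(π/143) = 0.99976.
√(1−ρ_J²) simplifies to sin(π/143) = 0.021967.
Young: ω* = 2/(1+√(1−ρ_J²)) = 2/(1+0.021967) = 2/1.021967 = 1.95701.
ρ_SOR = ω* − 1 ≈ 0.95701.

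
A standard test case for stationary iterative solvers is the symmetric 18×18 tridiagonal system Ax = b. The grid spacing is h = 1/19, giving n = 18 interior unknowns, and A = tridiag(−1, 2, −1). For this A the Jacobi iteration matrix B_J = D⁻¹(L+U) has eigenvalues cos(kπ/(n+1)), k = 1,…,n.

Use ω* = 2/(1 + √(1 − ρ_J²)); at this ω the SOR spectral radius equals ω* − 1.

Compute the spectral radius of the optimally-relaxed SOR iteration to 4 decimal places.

n=18: λ(B_J) = 1 − λ(A)/2 = cos(kπ/19); k=1 gives ρ_J = 0.9864.
root = sin(π/19) = 0.16459  (since 1−cos² = sin²).
Young: ω* = 2/(1+√(1−ρ_J²)) = 2/(1+0.16459) = 2/1.16459 = 1.7173.
At ω = 1.7173 every |λ(B_ω)| = ω−1, so ρ_SOR = 0.7173.

ρ_SOR = 0.7173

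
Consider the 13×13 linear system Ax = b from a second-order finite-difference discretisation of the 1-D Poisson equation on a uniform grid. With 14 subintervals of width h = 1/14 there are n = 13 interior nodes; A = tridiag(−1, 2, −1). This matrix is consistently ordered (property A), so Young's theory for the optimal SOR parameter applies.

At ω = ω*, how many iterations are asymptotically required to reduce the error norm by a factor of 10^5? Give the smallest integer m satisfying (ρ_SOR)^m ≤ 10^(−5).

spectrum of D⁻¹(L+U) = {cos(kπ/14) : 1≤k≤13}; ρ_J = cos(π/14) = 0.9749279.
√(1−ρ_J²) = |sin(π/14)| = 0.2225209
ω* = 2/(1 + 0.2225209) = 2/1.2225209 = 1.6359639.
[ρ_SOR] ω* − 1 = 0.6359639.
ρ_SOR^m ≤ 10^(−5) ⇔ m ≥ 5·ln10/(−ln 0.6359639) = 11.5129/0.452613 = 25.437; m = ⌈25.437⌉ = 26.

m = 26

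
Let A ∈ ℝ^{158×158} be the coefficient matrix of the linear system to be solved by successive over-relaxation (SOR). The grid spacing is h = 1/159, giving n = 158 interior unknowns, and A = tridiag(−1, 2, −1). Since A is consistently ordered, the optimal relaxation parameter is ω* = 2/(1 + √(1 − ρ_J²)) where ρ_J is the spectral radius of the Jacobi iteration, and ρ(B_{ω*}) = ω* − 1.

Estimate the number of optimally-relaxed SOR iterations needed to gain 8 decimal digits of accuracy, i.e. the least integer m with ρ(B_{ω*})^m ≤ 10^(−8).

spectrum of D⁻¹(L+U) = {cos(kπ/159) : 1≤k≤158}; ρ_J = cos(π/159) = 0.9998048.
√(1−ρ_J²) = |sin(π/159)| = 0.0197572
ω* = 2/(1 + 0.0197572) = 2/1.0197572 = 1.9612512.
and ρ(B_{ω*}) = 1.9612512 − 1 = 0.9612512.
m ≥ 8·ln10 / (−ln 0.9612512) = 466.117; smallest integer m = 467.

m = 467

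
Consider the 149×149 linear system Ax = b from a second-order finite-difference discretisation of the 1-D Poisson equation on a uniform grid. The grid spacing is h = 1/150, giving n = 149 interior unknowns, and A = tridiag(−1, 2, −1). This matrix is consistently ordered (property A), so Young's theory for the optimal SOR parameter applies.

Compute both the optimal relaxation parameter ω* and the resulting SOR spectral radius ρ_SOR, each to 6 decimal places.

½·tridiag(1,0,1) at n=149: λ_k = cos(kπ/150); max |λ| at k=1 ⇒ ρ_J = cos(π/150) ≈ 0.999781.
√(1 − cos²(π/150)) = sin(π/150) ≈ 0.0209424.
ω* = 2 / (1 + 0.0209424) = 2 / 1.0209424 ≈ 1.958974.
[ρ_SOR] ω* − 1 = 0.958974.

ω* = 1.958974, ρ_SOR = 0.958974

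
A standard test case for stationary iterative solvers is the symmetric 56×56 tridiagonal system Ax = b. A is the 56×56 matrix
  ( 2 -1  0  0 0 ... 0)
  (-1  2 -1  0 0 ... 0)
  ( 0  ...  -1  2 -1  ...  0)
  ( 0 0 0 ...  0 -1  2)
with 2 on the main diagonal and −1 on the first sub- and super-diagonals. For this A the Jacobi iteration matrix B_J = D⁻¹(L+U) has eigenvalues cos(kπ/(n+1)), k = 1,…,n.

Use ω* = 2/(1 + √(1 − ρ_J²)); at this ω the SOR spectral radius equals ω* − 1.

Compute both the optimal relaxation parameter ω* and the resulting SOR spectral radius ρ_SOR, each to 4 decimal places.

ω* = 1.8956, ρ_SOR = 0.8956

[ρ_J] n=56: ρ(B_J) = cos(π/(n+1)) = cos(π/57) = 0.9985.
root = sin(π/57) = 0.05509  (since 1−cos² = sin²).
ω* = 2 / (1 + 0.05509) = 2 / 1.05509 ≈ 1.8956.
Hence ρ(B_{ω*}) = 1.8956 − 1 = 0.8956.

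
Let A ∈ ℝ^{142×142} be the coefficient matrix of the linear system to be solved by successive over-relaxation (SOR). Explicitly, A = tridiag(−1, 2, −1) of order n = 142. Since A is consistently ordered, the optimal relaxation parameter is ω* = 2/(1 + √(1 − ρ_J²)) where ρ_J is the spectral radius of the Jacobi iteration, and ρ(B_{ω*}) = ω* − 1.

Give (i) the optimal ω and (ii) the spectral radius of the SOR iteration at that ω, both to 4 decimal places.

[ρ_J] n=142: ρ(B_J) = cos(π/(n+1)) = cos(π/143) = 0.9998.
√(1 − cos²(π/143)) = sin(π/143) ≈ 0.02197.
ω* = 2/(1+0.02197) = 1.9570
ρ_SOR = ω* − 1 = 1.9570 − 1 = 0.9570.

ω* = 1.9570, ρ_SOR = 0.9570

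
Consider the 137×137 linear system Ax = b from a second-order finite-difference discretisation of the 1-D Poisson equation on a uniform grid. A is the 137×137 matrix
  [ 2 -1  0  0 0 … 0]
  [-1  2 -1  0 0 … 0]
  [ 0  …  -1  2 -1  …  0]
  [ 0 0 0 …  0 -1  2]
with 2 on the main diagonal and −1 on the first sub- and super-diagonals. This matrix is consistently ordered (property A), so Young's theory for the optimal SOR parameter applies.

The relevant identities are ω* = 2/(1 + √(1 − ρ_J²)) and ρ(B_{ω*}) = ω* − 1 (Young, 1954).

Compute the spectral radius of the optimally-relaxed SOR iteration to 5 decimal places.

ρ_SOR = 0.95549

n=137: λ(B_J) = 1 − λ(A)/2 = cos(kπ/138); k=1 gives ρ_J = 0.99974.
√(1−ρ_J²) = |sin(π/138)| = 0.022763
So ω* = 2/1.022763 = 1.95549 (Young).
and ρ(B_{ω*}) = 1.95549 − 1 = 0.95549.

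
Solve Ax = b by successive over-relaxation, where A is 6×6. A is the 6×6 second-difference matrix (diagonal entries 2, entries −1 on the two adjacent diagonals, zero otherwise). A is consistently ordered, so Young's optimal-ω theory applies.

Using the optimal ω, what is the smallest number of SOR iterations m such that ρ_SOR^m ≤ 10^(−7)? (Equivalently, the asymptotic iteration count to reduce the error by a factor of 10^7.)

With n=6, ρ(Jacobi) = cos(π/7) = 0.9009689.
1 − cos²(π/7) = sin²(π/7) ⇒ √(1−ρ_J²) = sin(π/7) = 0.4338837.
ω* = 2/(1+0.4338837) = 1.3948133
ρ(B_{ω*}) = ω*−1 = 0.3948133
7·ln10 = 16.1181; −ln(0.3948133) = 0.929342; m = ⌈16.1181/0.929342⌉ = ⌈17.344⌉ = 18.

m = 18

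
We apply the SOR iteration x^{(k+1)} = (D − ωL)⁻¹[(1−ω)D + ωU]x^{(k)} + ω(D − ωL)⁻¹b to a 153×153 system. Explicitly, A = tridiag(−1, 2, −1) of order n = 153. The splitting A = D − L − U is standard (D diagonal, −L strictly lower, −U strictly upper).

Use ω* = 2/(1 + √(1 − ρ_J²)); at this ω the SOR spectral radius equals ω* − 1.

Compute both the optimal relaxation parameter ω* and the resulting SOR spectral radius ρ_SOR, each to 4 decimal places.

ρ_J = max_k |cos(kπ/154)| = cos(π/154) = 0.9998
1 − cos²(π/154) = sin²(π/154) ⇒ √(1−ρ_J²) = sin(π/154) = 0.02040.
ω* = 2/(1+0.02040) = 1.9600
[ρ_SOR] ω* − 1 = 0.9600.

ω* = 1.9600, ρ_SOR = 0.9600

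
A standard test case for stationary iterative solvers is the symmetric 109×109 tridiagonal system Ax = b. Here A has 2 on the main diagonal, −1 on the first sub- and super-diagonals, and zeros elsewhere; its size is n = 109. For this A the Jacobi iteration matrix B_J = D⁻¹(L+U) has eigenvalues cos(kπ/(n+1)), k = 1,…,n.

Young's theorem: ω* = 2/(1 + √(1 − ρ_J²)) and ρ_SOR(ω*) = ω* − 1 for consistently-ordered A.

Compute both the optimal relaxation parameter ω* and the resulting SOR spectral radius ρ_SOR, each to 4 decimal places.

ω* = 1.9445, ρ_SOR = 0.9445

[ρ_J] n=109: ρ(B_J) = cos(π/(n+1)) = cos(π/110) = 0.9996.
root = sin(π/110) = 0.02856  (since 1−cos² = sin²).
ω* = 2/(1+0.02856) = 1.9445
ρ_SOR = ω* − 1 = 1.9445 − 1 = 0.9445.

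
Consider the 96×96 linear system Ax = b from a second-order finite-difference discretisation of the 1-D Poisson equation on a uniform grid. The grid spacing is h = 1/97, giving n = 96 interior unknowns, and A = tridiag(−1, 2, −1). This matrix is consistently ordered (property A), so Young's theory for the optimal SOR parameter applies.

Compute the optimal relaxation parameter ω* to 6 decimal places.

ω* = 1.937268

B_J for the 96×96 system has eigenvalues cos(kπ/97); ρ_J = cos(π/97) = 0.999476.
√(1−ρ_J²) simplifies to sin(π/97) = 0.0323819.
So ω* = 2/1.0323819 = 1.937268 (Young).
Hence ρ(B_{ω*}) = 1.937268 − 1 = 0.937268.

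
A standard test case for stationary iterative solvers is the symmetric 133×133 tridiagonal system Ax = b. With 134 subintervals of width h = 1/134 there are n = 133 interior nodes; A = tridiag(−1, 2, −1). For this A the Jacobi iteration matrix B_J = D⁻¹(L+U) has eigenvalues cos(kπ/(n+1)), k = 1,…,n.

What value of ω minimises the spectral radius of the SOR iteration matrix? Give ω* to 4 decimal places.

ω* = 1.9542

spectrum of D⁻¹(L+U) = {cos(kπ/134) : 1≤k≤133}; ρ_J = cos(π/134) = 0.9997.
√(1−ρ_J²) simplifies to sin(π/134) = 0.02344.
[ω*] 2 ÷ (1 + 0.02344) = 2 ÷ 1.02344 = 1.9542.
Hence ρ(B_{ω*}) = 1.9542 − 1 = 0.9542.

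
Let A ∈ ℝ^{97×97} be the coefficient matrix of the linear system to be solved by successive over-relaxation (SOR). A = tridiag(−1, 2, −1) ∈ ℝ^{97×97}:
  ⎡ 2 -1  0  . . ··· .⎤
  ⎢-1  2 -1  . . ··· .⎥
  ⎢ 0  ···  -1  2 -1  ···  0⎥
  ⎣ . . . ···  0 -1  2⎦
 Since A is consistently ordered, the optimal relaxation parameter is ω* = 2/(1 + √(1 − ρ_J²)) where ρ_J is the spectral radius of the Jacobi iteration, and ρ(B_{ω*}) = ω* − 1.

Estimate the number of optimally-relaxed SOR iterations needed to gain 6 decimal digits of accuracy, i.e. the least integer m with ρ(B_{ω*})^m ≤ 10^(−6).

With n=97, ρ(Jacobi) = cos(π/98) = 0.9994862.
√(1 − cos²(π/98)) = sin(π/98) ≈ 0.0320516.
[ω*] 2 ÷ (1 + 0.0320516) = 2 ÷ 1.0320516 = 1.9378876.
ρ(B_{ω*}) = ω*−1 = 0.9378876
Need (0.9378876)^m ≤ 10^(−6): m ≥ 6·ln10/|ln 0.9378876| = 13.8155/0.0641252 = 215.446 ⇒ m = 216.

m = 216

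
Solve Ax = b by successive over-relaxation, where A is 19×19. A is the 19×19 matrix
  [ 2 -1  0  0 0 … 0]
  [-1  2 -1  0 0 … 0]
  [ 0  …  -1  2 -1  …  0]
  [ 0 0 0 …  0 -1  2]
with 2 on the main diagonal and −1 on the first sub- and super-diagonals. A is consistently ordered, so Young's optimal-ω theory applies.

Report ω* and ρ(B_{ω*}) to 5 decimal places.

ω* = 1.72945, ρ_SOR = 0.72945

½·tridiag(1,0,1) at n=19: λ_k = cos(kπ/20); max |λ| at k=1 ⇒ ρ_J = cos(π/20) ≈ 0.98769.
1 − cos²(π/20) = sin²(π/20) ⇒ √(1−ρ_J²) = sin(π/20) = 0.156434.
ω* = 2/(1 + 0.156434) = 2/1.156434 = 1.72945.
Hence ρ(B_{ω*}) = 1.72945 − 1 = 0.72945.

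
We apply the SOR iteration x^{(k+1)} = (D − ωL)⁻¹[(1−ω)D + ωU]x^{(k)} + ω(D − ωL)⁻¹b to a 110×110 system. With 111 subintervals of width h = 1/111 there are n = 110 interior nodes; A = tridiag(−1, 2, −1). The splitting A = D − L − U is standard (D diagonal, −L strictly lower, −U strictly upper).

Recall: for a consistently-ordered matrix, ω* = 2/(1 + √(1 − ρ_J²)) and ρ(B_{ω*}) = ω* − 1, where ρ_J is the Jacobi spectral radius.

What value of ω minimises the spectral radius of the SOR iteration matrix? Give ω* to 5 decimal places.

ω* = 1.94496

B_J for the 110×110 system has eigenvalues cos(kπ/111); ρ_J = cos(π/111) = 0.99960.
√(1−ρ_J²) simplifies to sin(π/111) = 0.028299.
ω* = 2 / (1 + 0.028299) = 2 / 1.028299 ≈ 1.94496.
At ω = 1.94496 every |λ(B_ω)| = ω−1, so ρ_SOR = 0.94496.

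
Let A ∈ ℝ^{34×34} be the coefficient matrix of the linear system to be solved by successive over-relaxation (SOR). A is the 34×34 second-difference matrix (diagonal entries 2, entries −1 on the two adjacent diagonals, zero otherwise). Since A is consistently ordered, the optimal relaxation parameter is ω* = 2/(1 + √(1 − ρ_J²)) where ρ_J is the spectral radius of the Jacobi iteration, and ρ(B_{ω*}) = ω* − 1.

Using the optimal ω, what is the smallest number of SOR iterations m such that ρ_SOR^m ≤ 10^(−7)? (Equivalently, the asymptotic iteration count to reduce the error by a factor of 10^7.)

spectrum of D⁻¹(L+U) = {cos(kπ/35) : 1≤k≤34}; ρ_J = cos(π/35) = 0.9959743.
√(1−ρ_J²) = |sin(π/35)| = 0.0896393
[ω*] 2 ÷ (1 + 0.0896393) = 2 ÷ 1.0896393 = 1.8354698.
ρ(B_{ω*}) = ω*−1 = 0.8354698
7·ln10 = 16.1181; −ln(0.8354698) = 0.179761; m = ⌈16.1181/0.179761⌉ = ⌈89.664⌉ = 90.

m = 90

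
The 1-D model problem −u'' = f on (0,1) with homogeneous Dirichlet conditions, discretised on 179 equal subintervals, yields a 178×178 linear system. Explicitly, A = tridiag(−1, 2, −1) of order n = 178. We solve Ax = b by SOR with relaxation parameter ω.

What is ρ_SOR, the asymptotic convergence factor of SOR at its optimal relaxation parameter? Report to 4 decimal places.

ρ_SOR = 0.9655

n=178: λ(B_J) = 1 − λ(A)/2 = cos(kπ/179); k=1 gives ρ_J = 0.9998.
√(1 − cos²(π/179)) = sin(π/179) ≈ 0.01755.
Then 2/(1+√(1−ρ_J²)) = 2/(1+0.01755); ω* = 2/1.01755 = 1.9655.
Hence ρ(B_{ω*}) = 1.9655 − 1 = 0.9655.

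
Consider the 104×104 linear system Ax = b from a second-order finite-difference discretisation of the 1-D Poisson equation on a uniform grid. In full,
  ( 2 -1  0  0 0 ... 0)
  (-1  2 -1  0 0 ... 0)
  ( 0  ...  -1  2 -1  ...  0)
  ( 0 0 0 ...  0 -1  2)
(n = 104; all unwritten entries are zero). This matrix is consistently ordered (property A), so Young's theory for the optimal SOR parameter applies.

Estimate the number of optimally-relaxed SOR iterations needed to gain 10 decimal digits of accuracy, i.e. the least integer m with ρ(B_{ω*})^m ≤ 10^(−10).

m = 385

[ρ_J] n=104: ρ(B_J) = cos(π/(n+1)) = cos(π/105) = 0.9995524.
√(1 − cos²(π/105)) = sin(π/105) ≈ 0.0299155.
Then 2/(1+√(1−ρ_J²)) = 2/(1+0.0299155); ω* = 2/1.0299155 = 1.9419069.
and ρ(B_{ω*}) = 1.9419069 − 1 = 0.9419069.
10·ln10 = 23.0259; −ln(0.9419069) = 0.0598488; m = ⌈23.0259/0.0598488⌉ = ⌈384.735⌉ = 385.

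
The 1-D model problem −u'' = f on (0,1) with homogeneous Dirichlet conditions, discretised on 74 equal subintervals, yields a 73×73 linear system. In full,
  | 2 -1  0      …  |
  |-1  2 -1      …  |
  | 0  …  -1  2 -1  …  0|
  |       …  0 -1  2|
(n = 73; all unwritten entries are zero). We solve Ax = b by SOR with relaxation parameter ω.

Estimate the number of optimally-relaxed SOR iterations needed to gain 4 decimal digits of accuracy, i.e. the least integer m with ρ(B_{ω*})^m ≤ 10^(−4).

ρ_J = max_k |cos(kπ/74)| = cos(π/74) = 0.9990990
√(1−ρ_J²) = |sin(π/74)| = 0.0424412
ω* = 2/(1 + 0.0424412) = 2/1.0424412 = 1.9185734.
At ω = 1.9185734 every |λ(B_ω)| = ω−1, so ρ_SOR = 0.9185734.
Need (0.9185734)^m ≤ 10^(−4): m ≥ 4·ln10/|ln 0.9185734| = 9.21034/0.0849335 = 108.442 ⇒ m = 109.

m = 109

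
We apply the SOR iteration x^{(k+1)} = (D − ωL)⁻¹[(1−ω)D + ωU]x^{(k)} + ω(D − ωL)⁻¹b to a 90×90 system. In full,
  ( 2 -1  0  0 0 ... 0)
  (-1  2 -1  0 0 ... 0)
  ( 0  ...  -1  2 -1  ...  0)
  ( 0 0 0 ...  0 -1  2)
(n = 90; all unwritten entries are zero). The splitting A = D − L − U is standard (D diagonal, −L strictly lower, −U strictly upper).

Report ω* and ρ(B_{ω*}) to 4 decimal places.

spectrum of D⁻¹(L+U) = {cos(kπ/91) : 1≤k≤90}; ρ_J = cos(π/91) = 0.9994.
√(1 − cos²(π/91)) = sin(π/91) ≈ 0.03452.
Then 2/(1+√(1−ρ_J²)) = 2/(1+0.03452); ω* = 2/1.03452 = 1.9333.
[ρ_SOR] ω* − 1 = 0.9333.

ω* = 1.9333, ρ_SOR = 0.9333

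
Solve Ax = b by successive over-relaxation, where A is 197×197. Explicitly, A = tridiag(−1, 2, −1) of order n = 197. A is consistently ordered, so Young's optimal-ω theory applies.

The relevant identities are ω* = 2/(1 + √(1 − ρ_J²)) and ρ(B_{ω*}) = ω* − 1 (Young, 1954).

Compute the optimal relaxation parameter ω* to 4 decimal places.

ω* = 1.9688

[ρ_J] n=197: ρ(B_J) = cos(π/(n+1)) = cos(π/198) = 0.9999.
1 − cos²(π/198) = sin²(π/198) ⇒ √(1−ρ_J²) = sin(π/198) = 0.01587.
[ω*] 2 ÷ (1 + 0.01587) = 2 ÷ 1.01587 = 1.9688.
ρ_SOR = ω* − 1 = 1.9688 − 1 = 0.9688.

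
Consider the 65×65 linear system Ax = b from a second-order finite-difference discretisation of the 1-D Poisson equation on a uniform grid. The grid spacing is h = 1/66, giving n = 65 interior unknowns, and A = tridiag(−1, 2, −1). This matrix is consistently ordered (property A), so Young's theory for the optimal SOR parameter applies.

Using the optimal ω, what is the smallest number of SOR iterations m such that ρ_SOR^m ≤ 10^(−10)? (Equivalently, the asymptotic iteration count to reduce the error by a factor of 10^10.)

m = 242

½·tridiag(1,0,1) at n=65: λ_k = cos(kπ/66); max |λ| at k=1 ⇒ ρ_J = cos(π/66) ≈ 0.9988673.
√(1−ρ_J²) = |sin(π/66)| = 0.0475819
Then 2/(1+√(1−ρ_J²)) = 2/(1+0.0475819); ω* = 2/1.0475819 = 1.9091586.
Hence ρ(B_{ω*}) = 1.9091586 − 1 = 0.9091586.
m ≥ 10·ln10 / (−ln 0.9091586) = 241.778; smallest integer m = 242.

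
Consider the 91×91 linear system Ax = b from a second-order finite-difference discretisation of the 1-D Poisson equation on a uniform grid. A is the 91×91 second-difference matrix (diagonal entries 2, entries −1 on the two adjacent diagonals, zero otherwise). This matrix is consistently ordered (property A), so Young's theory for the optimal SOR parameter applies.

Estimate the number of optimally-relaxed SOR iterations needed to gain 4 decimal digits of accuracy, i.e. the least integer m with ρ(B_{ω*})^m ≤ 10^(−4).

m = 135

With n=91, ρ(Jacobi) = cos(π/92) = 0.9994170.
root = sin(π/92) = 0.0341411  (since 1−cos² = sin²).
ω* = 2 / (1 + 0.0341411) = 2 / 1.0341411 ≈ 1.9339721.
[ρ_SOR] ω* − 1 = 0.9339721.
m ≥ 4·ln10 / (−ln 0.9339721) = 134.834; smallest integer m = 135.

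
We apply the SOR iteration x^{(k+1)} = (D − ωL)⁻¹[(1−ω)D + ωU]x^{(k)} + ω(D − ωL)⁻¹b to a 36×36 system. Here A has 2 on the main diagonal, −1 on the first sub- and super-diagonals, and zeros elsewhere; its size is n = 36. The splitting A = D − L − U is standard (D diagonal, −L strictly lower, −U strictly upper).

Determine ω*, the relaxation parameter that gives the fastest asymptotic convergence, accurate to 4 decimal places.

ω* = 1.8436

[ρ_J] n=36: ρ(B_J) = cos(π/(n+1)) = cos(π/37) = 0.9964.
√(1−ρ_J²) simplifies to sin(π/37) = 0.08481.
Then 2/(1+√(1−ρ_J²)) = 2/(1+0.08481); ω* = 2/1.08481 = 1.8436.
[ρ_SOR] ω* − 1 = 0.8436.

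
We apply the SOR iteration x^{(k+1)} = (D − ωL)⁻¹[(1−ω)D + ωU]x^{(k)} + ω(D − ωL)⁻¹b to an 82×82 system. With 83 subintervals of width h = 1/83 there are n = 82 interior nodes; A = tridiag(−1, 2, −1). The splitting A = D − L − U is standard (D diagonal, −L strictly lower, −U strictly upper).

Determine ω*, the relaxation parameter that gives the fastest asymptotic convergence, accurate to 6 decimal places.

ω* = 1.927077

B_J for the 82×82 system has eigenvalues cos(kπ/83); ρ_J = cos(π/83) = 0.999284.
√(1 − cos²(π/83)) = sin(π/83) ≈ 0.0378415.
Then 2/(1+√(1−ρ_J²)) = 2/(1+0.0378415); ω* = 2/1.0378415 = 1.927077.
[ρ_SOR] ω* − 1 = 0.927077.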